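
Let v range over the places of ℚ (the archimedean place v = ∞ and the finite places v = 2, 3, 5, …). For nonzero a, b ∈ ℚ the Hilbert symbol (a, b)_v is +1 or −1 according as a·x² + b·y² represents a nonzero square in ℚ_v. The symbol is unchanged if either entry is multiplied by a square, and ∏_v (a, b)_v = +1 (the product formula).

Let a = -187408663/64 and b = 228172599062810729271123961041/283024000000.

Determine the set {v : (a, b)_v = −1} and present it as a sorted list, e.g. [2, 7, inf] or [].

(a, b) ≡ (-1108927, 25505321) mod (ℚ^×)²; places V = {2, 3, 5, 7, 13, 17, 19, 23, 37, 41, 43, ∞}.
(a,b)_∞: sgn(-1108927)=−, sgn(25505321)=+, so +1.
(a,b)_3: α=0, u≡2; β=16, v≡2 (mod 3); (2|3)=-1, (2|3)=-1; sign (−1)^0·-1^16·-1^0 = +1.
(a,b)_43: α=1, u≡23; β=3, v≡22 (mod 43); (23|43)=+1, (22|43)=-1; sign (−1)^1·+1^3·-1^1 = +1.
(a,b)_41: α=1, u≡26; β=3, v≡11 (mod 41); (26|41)=-1, (11|41)=-1; sign (−1)^0·-1^3·-1^1 = +1.
(a,b)_5: α=0, u≡3; β=-6, v≡1 (mod 5); (3|5)=-1, (1|5)=+1; sign (−1)^0·-1^-6·+1^0 = +1.
(a,b)_37: α=1, u≡28; β=3, v≡6 (mod 37); (28|37)=+1, (6|37)=-1; sign (−1)^0·+1^3·-1^1 = -1.
(a,b)_7: α=0, u≡6; β=-2, v≡1 (mod 7); (6|7)=-1, (1|7)=+1; sign (−1)^0·-1^-2·+1^0 = +1.
(a,b)_17: α=1, u≡8; β=3, v≡5 (mod 17); (8|17)=+1, (5|17)=-1; sign (−1)^0·+1^3·-1^1 = -1.
(a,b)_13: α=2, u≡1; β=2, v≡4 (mod 13); (1|13)=+1, (4|13)=+1; sign (−1)^0·+1^2·+1^2 = +1.
(a,b)_2: α=-6, β=-10; u≡1, v≡1 (mod 8); ε(u)ε(v)=0·0, αω(v)=-6·0, βω(u)=-10·0; sum ≡ 0  ⇒  +1.
(a,b)_19: α=0, u≡14; β=-2, v≡11 (mod 19); (14|19)=-1, (11|19)=+1; sign (−1)^0·-1^-2·+1^0 = +1.
(a,b)_23: α=0, u≡8; β=1, v≡15 (mod 23); (8|23)=+1, (15|23)=-1; sign (−1)^0·+1^1·-1^0 = +1.
Ram(-1108927, 25505321) = {17, 37}; no ℚ_17-point on the conic.

[17, 37]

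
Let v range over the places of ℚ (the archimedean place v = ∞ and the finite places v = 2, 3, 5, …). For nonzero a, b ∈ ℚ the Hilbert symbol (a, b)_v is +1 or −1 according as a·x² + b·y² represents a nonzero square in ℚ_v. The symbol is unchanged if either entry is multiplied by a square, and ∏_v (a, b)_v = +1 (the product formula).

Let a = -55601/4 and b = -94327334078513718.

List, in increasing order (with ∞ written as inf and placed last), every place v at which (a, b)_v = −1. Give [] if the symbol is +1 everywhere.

(a, b) ≡ (-329, -30512118) mod (ℚ^×)²; places V = {2, 3, 7, 13, 29, 41, 47, ∞}.
(a,b)_∞: sgn(-329)=−, sgn(-30512118)=−, so -1.
(a,b)_29: α=0, u≡27; β=1, v≡13 (mod 29); (27|29)=-1, (13|29)=+1; sign (−1)^0·-1^1·+1^0 = -1.
(a,b)_13: α=2, u≡12; β=5, v≡10 (mod 13); (12|13)=+1, (10|13)=+1; sign (−1)^0·+1^5·+1^2 = +1.
(a,b)_2: α=-2, β=1; u≡7, v≡5 (mod 8); ε(u)ε(v)=1·0, αω(v)=-2·1, βω(u)=1·0; sum ≡ 0  ⇒  +1.
(a,b)_3: α=0, u≡1; β=1, v≡2 (mod 3); (1|3)=+1, (2|3)=-1; sign (−1)^0·+1^1·-1^0 = +1.
(a,b)_47: α=1, u≡45; β=3, v≡7 (mod 47); (45|47)=-1, (7|47)=+1; sign (−1)^1·-1^3·+1^1 = +1.
(a,b)_41: α=0, u≡9; β=1, v≡30 (mod 41); (9|41)=+1, (30|41)=-1; sign (−1)^0·+1^1·-1^0 = +1.
(a,b)_7: α=1, u≡4; β=3, v≡6 (mod 7); (4|7)=+1, (6|7)=-1; sign (−1)^1·+1^3·-1^1 = +1.
|Ram(-329, -30512118)| = 2, even; anisotropic at {29, ∞}.

[29, inf]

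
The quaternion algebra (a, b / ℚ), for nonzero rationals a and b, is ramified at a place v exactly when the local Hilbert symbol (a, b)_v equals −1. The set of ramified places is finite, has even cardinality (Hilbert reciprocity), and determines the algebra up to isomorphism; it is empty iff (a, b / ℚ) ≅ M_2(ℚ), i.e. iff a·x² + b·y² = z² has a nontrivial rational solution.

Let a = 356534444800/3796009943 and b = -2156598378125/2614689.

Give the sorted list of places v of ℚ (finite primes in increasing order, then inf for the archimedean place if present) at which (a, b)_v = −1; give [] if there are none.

(a, b) ≡ (31349, -5405) mod (ℚ^×)²; places V = {2, 3, 5, 7, 11, 17, 19, 23, 29, 43, 47, ∞}.
(a,b)_∞: sgn(31349)=+, sgn(-5405)=−, so +1.
(a,b)_19: α=-2, u≡10; β=0, v≡14 (mod 19); (10|19)=-1, (14|19)=-1; sign (−1)^0·-1^0·-1^-2 = +1.
(a,b)_11: α=-2, u≡10; β=-2, v≡8 (mod 11); (10|11)=-1, (8|11)=-1; sign (−1)^0·-1^-2·-1^-2 = +1.
(a,b)_43: α=-2, u≡18; β=0, v≡11 (mod 43); (18|43)=-1, (11|43)=+1; sign (−1)^0·-1^0·+1^-2 = +1.
(a,b)_3: α=0, u≡2; β=-2, v≡1 (mod 3); (2|3)=-1, (1|3)=+1; sign (−1)^0·-1^-2·+1^0 = +1.
(a,b)_23: α=1, u≡8; β=1, v≡13 (mod 23); (8|23)=+1, (13|23)=+1; sign (−1)^1·+1^1·+1^1 = -1.
(a,b)_17: α=4, u≡13; β=2, v≡1 (mod 17); (13|17)=+1, (1|17)=+1; sign (−1)^0·+1^2·+1^4 = +1.
(a,b)_2: α=8, β=0; u≡5, v≡3 (mod 8); ε(u)ε(v)=0·1, αω(v)=8·1, βω(u)=0·1; sum ≡ 0  ⇒  +1.
(a,b)_47: α=-1, u≡24; β=3, v≡15 (mod 47); (24|47)=+1, (15|47)=-1; sign (−1)^1·+1^3·-1^-1 = +1.
(a,b)_29: α=1, u≡10; β=0, v≡15 (mod 29); (10|29)=-1, (15|29)=-1; sign (−1)^0·-1^0·-1^1 = -1.
(a,b)_5: α=2, u≡4; β=5, v≡1 (mod 5); (4|5)=+1, (1|5)=+1; sign (−1)^0·+1^5·+1^2 = +1.
(a,b)_7: α=0, u≡6; β=-4, v≡3 (mod 7); (6|7)=-1, (3|7)=-1; sign (−1)^0·-1^-4·-1^0 = +1.
(31349, -5405 / ℚ) ramifies at {23, 29}: a division algebra.

[23, 29]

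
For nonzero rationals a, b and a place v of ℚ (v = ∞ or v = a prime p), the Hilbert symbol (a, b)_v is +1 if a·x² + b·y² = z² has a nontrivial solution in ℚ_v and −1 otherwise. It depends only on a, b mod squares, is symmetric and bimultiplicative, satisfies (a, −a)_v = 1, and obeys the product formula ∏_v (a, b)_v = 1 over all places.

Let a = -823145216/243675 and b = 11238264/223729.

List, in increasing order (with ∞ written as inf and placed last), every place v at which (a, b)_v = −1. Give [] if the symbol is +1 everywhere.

Mod squares: a ≡ -5217, b ≡ 3854. Check v ∈ {∞, 2, 3, 5, 11, 19, 37, 41, 43, 47}.
v=41: a=41^0·(≡39), b=41^1·(≡13) mod 41; (39|41)=+1, (13|41)=-1; (−1)^{0·1·20}·(+1)^1·(-1)^0 = +1.
v=∞: -5217 < 0 and 3854 > 0  ⇒  (a,b)_∞ = +1.
v=11: a=11^0·(≡10), b=11^-2·(≡4) mod 11; (10|11)=-1, (4|11)=+1; (−1)^{0·-2·5}·(-1)^-2·(+1)^0 = +1.
v=3: a=3^-3·(≡1), b=3^6·(≡2) mod 3; (1|3)=+1, (2|3)=-1; (−1)^{-3·6·1}·(+1)^6·(-1)^-3 = -1.
v=19: a=19^-2·(≡3), b=19^0·(≡17) mod 19; (3|19)=-1, (17|19)=+1; (−1)^{-2·0·9}·(-1)^0·(+1)^-2 = +1.
v=5: a=5^-2·(≡2), b=5^0·(≡1) mod 5; (2|5)=-1, (1|5)=+1; (−1)^{-2·0·2}·(-1)^0·(+1)^-2 = +1.
v=2: v_2(a)=8, v_2(b)=3; units ≡ 7, 7 (mod 8); ε·ε+αω+βω = 1·1+8·0+3·0 ≡ 1  ⇒  (a,b)_2 = -1.
v=47: a=47^1·(≡20), b=47^1·(≡13) mod 47; (20|47)=-1, (13|47)=-1; (−1)^{1·1·23}·(-1)^1·(-1)^1 = -1.
v=37: a=37^1·(≡36), b=37^0·(≡19) mod 37; (36|37)=+1, (19|37)=-1; (−1)^{1·0·18}·(+1)^0·(-1)^1 = -1.
v=43: a=43^2·(≡8), b=43^-2·(≡27) mod 43; (8|43)=-1, (27|43)=-1; (−1)^{2·-2·21}·(-1)^-2·(-1)^2 = +1.
|Ram(-5217, 3854)| = 4, even; anisotropic at {2, 3, 37, 47}.

[2, 3, 37, 47]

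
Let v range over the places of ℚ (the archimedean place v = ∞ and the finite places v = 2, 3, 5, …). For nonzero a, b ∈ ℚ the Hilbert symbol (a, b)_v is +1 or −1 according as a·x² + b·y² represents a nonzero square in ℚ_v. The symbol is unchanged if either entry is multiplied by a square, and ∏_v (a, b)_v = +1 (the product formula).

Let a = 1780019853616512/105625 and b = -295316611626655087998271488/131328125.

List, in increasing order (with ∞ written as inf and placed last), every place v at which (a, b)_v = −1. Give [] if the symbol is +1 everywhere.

(a, b) ≡ (4278, -465) mod (ℚ^×)²; places V = {2, 3, 5, 13, 17, 23, 31, 41, ∞}.
(a,b)_31: α=3, u≡16; β=5, v≡28 (mod 31); (16|31)=+1, (28|31)=+1; sign (−1)^1·+1^5·+1^3 = -1.
(a,b)_13: α=-2, u≡1; β=0, v≡10 (mod 13); (1|13)=+1, (10|13)=+1; sign (−1)^0·+1^0·+1^-2 = +1.
(a,b)_3: α=5, u≡1; β=19, v≡1 (mod 3); (1|3)=+1, (1|3)=+1; sign (−1)^1·+1^19·+1^5 = -1.
(a,b)_5: α=-4, u≡3; β=-7, v≡2 (mod 5); (3|5)=-1, (2|5)=-1; sign (−1)^0·-1^-7·-1^-4 = -1.
(a,b)_2: α=7, β=24; u≡3, v≡7 (mod 8); ε(u)ε(v)=1·1, αω(v)=7·0, βω(u)=24·1; sum ≡ 1  ⇒  -1.
(a,b)_23: α=1, u≡12; β=2, v≡9 (mod 23); (12|23)=+1, (9|23)=+1; sign (−1)^0·+1^2·+1^1 = +1.
(a,b)_41: α=0, u≡7; β=-2, v≡12 (mod 41); (7|41)=-1, (12|41)=-1; sign (−1)^0·-1^-2·-1^0 = +1.
(a,b)_17: α=4, u≡5; β=0, v≡12 (mod 17); (5|17)=-1, (12|17)=-1; sign (−1)^0·-1^0·-1^4 = +1.
(a,b)_∞: sgn(4278)=+, sgn(-465)=−, so +1.
Ram(4278, -465) = {2, 3, 5, 31}; no ℚ_2-point on the conic.

[2, 3, 5, 31]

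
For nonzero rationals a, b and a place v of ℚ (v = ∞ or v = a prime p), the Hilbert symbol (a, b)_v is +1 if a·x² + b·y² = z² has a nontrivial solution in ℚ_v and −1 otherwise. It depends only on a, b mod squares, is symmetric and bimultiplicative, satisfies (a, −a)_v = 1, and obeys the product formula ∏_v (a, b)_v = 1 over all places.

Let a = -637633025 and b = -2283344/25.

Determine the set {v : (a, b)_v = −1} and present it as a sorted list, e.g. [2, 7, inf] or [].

Mod squares: a ≡ -25505321, b ≡ -142709. Check v ∈ {∞, 2, 5, 7, 17, 19, 23, 29, 37, 41, 43}.
v=29: a=29^0·(≡9), b=29^1·(≡22) mod 29; (9|29)=+1, (22|29)=+1; (−1)^{0·1·14}·(+1)^1·(+1)^0 = +1.
v=∞: -25505321 < 0 and -142709 < 0  ⇒  (a,b)_∞ = -1.
v=41: a=41^1·(≡13), b=41^0·(≡29) mod 41; (13|41)=-1, (29|41)=-1; (−1)^{1·0·20}·(-1)^0·(-1)^1 = -1.
v=2: v_2(a)=0, v_2(b)=4; units ≡ 7, 3 (mod 8); ε·ε+αω+βω = 1·1+0·1+4·0 ≡ 1  ⇒  (a,b)_2 = -1.
v=5: a=5^2·(≡4), b=5^-2·(≡1) mod 5; (4|5)=+1, (1|5)=+1; (−1)^{2·-2·2}·(+1)^-2·(+1)^2 = +1.
v=17: a=17^1·(≡6), b=17^0·(≡12) mod 17; (6|17)=-1, (12|17)=-1; (−1)^{1·0·8}·(-1)^0·(-1)^1 = -1.
v=37: a=37^1·(≡17), b=37^1·(≡12) mod 37; (17|37)=-1, (12|37)=+1; (−1)^{1·1·18}·(-1)^1·(+1)^1 = -1.
v=43: a=43^1·(≡4), b=43^0·(≡12) mod 43; (4|43)=+1, (12|43)=-1; (−1)^{1·0·21}·(+1)^0·(-1)^1 = -1.
v=7: a=7^0·(≡6), b=7^1·(≡2) mod 7; (6|7)=-1, (2|7)=+1; (−1)^{0·1·3}·(-1)^1·(+1)^0 = -1.
v=19: a=19^0·(≡2), b=19^1·(≡3) mod 19; (2|19)=-1, (3|19)=-1; (−1)^{0·1·9}·(-1)^1·(-1)^0 = -1.
v=23: a=23^1·(≡13), b=23^0·(≡2) mod 23; (13|23)=+1, (2|23)=+1; (−1)^{1·0·11}·(+1)^0·(+1)^1 = +1.
Ram(-25505321, -142709) = {2, 7, 17, 19, 37, 41, 43, ∞}; no ℚ_2-point on the conic.

[2, 7, 17, 19, 37, 41, 43, inf]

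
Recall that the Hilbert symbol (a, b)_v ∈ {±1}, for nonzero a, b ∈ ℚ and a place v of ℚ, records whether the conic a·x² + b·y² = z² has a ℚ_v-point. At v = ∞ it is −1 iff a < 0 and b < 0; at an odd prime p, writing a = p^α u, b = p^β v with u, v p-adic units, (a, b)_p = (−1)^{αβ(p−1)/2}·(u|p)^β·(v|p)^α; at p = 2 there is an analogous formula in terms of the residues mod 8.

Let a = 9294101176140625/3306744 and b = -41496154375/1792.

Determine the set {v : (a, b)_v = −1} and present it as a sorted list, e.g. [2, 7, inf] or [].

Mod squares: a ≡ 177422, b ≡ -2750041. Check v ∈ {∞, 2, 3, 5, 7, 13, 17, 19, 23, 29, 31}.
v=19: a=19^1·(≡1), b=19^1·(≡3) mod 19; (1|19)=+1, (3|19)=-1; (−1)^{1·1·9}·(+1)^1·(-1)^1 = +1.
v=2: v_2(a)=-3, v_2(b)=-8; units ≡ 7, 7 (mod 8); ε·ε+αω+βω = 1·1+-3·0+-8·0 ≡ 1  ⇒  (a,b)_2 = -1.
v=17: a=17^2·(≡10), b=17^0·(≡4) mod 17; (10|17)=-1, (4|17)=+1; (−1)^{2·0·8}·(-1)^0·(+1)^2 = +1.
v=31: a=31^2·(≡18), b=31^1·(≡23) mod 31; (18|31)=+1, (23|31)=-1; (−1)^{2·1·15}·(+1)^1·(-1)^2 = +1.
v=23: a=23^1·(≡6), b=23^1·(≡10) mod 23; (6|23)=+1, (10|23)=-1; (−1)^{1·1·11}·(+1)^1·(-1)^1 = +1.
v=5: a=5^6·(≡2), b=5^4·(≡4) mod 5; (2|5)=-1, (4|5)=+1; (−1)^{6·4·2}·(-1)^4·(+1)^6 = +1.
v=29: a=29^1·(≡24), b=29^1·(≡24) mod 29; (24|29)=+1, (24|29)=+1; (−1)^{1·1·14}·(+1)^1·(+1)^1 = +1.
v=13: a=13^2·(≡6), b=13^2·(≡8) mod 13; (6|13)=-1, (8|13)=-1; (−1)^{2·2·6}·(-1)^2·(-1)^2 = +1.
v=3: a=3^-10·(≡2), b=3^0·(≡2) mod 3; (2|3)=-1, (2|3)=-1; (−1)^{-10·0·1}·(-1)^0·(-1)^-10 = +1.
v=7: a=7^-1·(≡3), b=7^-1·(≡6) mod 7; (3|7)=-1, (6|7)=-1; (−1)^{-1·-1·3}·(-1)^-1·(-1)^-1 = -1.
v=∞: 177422 > 0 and -2750041 < 0  ⇒  (a,b)_∞ = +1.
Ram(177422, -2750041) = {2, 7}; no ℚ_2-point on the conic.

[2, 7]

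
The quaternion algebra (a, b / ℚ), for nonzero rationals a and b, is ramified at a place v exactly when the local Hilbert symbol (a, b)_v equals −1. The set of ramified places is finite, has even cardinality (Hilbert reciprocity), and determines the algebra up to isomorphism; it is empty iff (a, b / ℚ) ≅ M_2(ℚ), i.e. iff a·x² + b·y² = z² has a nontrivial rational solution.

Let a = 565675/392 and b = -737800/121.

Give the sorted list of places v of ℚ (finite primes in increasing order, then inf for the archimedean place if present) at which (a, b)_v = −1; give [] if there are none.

[7, 17]

Mod squares: a ≡ 374, b ≡ -7378. Check v ∈ {∞, 2, 5, 7, 11, 17, 31}.
v=2: v_2(a)=-3, v_2(b)=3; units ≡ 3, 7 (mod 8); ε·ε+αω+βω = 1·1+-3·0+3·1 ≡ 0  ⇒  (a,b)_2 = +1.
v=11: a=11^3·(≡1), b=11^-2·(≡3) mod 11; (1|11)=+1, (3|11)=+1; (−1)^{3·-2·5}·(+1)^-2·(+1)^3 = +1.
v=7: a=7^-2·(≡5), b=7^1·(≡3) mod 7; (5|7)=-1, (3|7)=-1; (−1)^{-2·1·3}·(-1)^1·(-1)^-2 = -1.
v=31: a=31^0·(≡4), b=31^1·(≡18) mod 31; (4|31)=+1, (18|31)=+1; (−1)^{0·1·15}·(+1)^1·(+1)^0 = +1.
v=∞: 374 > 0 and -7378 < 0  ⇒  (a,b)_∞ = +1.
v=17: a=17^1·(≡6), b=17^1·(≡9) mod 17; (6|17)=-1, (9|17)=+1; (−1)^{1·1·8}·(-1)^1·(+1)^1 = -1.
v=5: a=5^2·(≡1), b=5^2·(≡3) mod 5; (1|5)=+1, (3|5)=-1; (−1)^{2·2·2}·(+1)^2·(-1)^2 = +1.
|Ram(374, -7378)| = 2, even; anisotropic at {7, 17}.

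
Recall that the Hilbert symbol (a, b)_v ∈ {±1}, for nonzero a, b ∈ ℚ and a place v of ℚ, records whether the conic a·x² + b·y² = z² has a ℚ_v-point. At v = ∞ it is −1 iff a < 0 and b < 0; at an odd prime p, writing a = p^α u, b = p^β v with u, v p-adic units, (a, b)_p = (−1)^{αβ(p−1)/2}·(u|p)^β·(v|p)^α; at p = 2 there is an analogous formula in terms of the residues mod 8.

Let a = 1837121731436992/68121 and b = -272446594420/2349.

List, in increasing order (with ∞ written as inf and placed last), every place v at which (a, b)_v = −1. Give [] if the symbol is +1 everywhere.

Mod squares: a ≡ 7, b ≡ -145145. Check v ∈ {∞, 2, 3, 5, 7, 11, 13, 17, 29, 31}.
v=∞: 7 > 0 and -145145 < 0  ⇒  (a,b)_∞ = +1.
v=7: a=7^5·(≡2), b=7^3·(≡3) mod 7; (2|7)=+1, (3|7)=-1; (−1)^{5·3·3}·(+1)^3·(-1)^5 = +1.
v=17: a=17^4·(≡10), b=17^2·(≡15) mod 17; (10|17)=-1, (15|17)=+1; (−1)^{4·2·8}·(-1)^2·(+1)^4 = +1.
v=11: a=11^2·(≡8), b=11^1·(≡5) mod 11; (8|11)=-1, (5|11)=+1; (−1)^{2·1·5}·(-1)^1·(+1)^2 = -1.
v=3: a=3^-4·(≡1), b=3^-4·(≡1) mod 3; (1|3)=+1, (1|3)=+1; (−1)^{-4·-4·1}·(+1)^-4·(+1)^-4 = +1.
v=13: a=13^2·(≡7), b=13^1·(≡7) mod 13; (7|13)=-1, (7|13)=-1; (−1)^{2·1·6}·(-1)^1·(-1)^2 = -1.
v=31: a=31^0·(≡7), b=31^2·(≡14) mod 31; (7|31)=+1, (14|31)=+1; (−1)^{0·2·15}·(+1)^2·(+1)^0 = +1.
v=2: v_2(a)=6, v_2(b)=2; units ≡ 7, 7 (mod 8); ε·ε+αω+βω = 1·1+6·0+2·0 ≡ 1  ⇒  (a,b)_2 = -1.
v=29: a=29^-2·(≡23), b=29^-1·(≡2) mod 29; (23|29)=+1, (2|29)=-1; (−1)^{-2·-1·14}·(+1)^-1·(-1)^-2 = +1.
v=5: a=5^0·(≡2), b=5^1·(≡4) mod 5; (2|5)=-1, (4|5)=+1; (−1)^{0·1·2}·(-1)^1·(+1)^0 = -1.
(7, -145145 / ℚ) ramifies at {2, 5, 11, 13}: a division algebra.

[2, 5, 11, 13]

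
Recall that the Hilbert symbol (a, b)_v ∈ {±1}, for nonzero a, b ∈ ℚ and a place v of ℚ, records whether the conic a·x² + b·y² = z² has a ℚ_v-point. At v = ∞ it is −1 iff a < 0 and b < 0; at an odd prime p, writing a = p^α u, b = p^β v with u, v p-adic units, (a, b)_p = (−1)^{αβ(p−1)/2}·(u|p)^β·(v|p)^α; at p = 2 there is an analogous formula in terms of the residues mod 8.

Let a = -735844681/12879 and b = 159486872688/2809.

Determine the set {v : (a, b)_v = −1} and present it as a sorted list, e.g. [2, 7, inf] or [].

[3, 23]

Mod squares: a ≡ -522951, b ≡ 143. Check v ∈ {∞, 2, 3, 11, 13, 23, 43, 53}.
v=11: a=11^3·(≡1), b=11^5·(≡6) mod 11; (1|11)=+1, (6|11)=-1; (−1)^{3·5·5}·(+1)^5·(-1)^3 = +1.
v=3: a=3^-5·(≡1), b=3^2·(≡2) mod 3; (1|3)=+1, (2|3)=-1; (−1)^{-5·2·1}·(+1)^2·(-1)^-5 = -1.
v=43: a=43^2·(≡35), b=43^0·(≡10) mod 43; (35|43)=+1, (10|43)=+1; (−1)^{2·0·21}·(+1)^0·(+1)^2 = +1.
v=∞: -522951 < 0 and 143 > 0  ⇒  (a,b)_∞ = +1.
v=13: a=13^1·(≡5), b=13^1·(≡11) mod 13; (5|13)=-1, (11|13)=-1; (−1)^{1·1·6}·(-1)^1·(-1)^1 = +1.
v=53: a=53^-1·(≡7), b=53^-2·(≡7) mod 53; (7|53)=+1, (7|53)=+1; (−1)^{-1·-2·26}·(+1)^-2·(+1)^-1 = +1.
v=2: v_2(a)=0, v_2(b)=4; units ≡ 1, 7 (mod 8); ε·ε+αω+βω = 0·1+0·0+4·0 ≡ 0  ⇒  (a,b)_2 = +1.
v=23: a=23^1·(≡17), b=23^2·(≡15) mod 23; (17|23)=-1, (15|23)=-1; (−1)^{1·2·11}·(-1)^2·(-1)^1 = -1.
|Ram(-522951, 143)| = 2, even; anisotropic at {3, 23}.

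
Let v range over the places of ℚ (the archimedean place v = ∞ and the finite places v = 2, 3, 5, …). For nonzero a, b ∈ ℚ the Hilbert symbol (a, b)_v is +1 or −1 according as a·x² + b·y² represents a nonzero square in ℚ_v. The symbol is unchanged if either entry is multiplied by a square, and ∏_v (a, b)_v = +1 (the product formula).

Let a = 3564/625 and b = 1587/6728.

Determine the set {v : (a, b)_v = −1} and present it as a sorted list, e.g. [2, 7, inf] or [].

[3, 11]

(a, b) ≡ (11, 6) mod (ℚ^×)²; places V = {2, 3, 5, 11, 23, 29, ∞}.
(a,b)_5: α=-4, u≡4; β=0, v≡4 (mod 5); (4|5)=+1, (4|5)=+1; sign (−1)^0·+1^0·+1^-4 = +1.
(a,b)_∞: sgn(11)=+, sgn(6)=+, so +1.
(a,b)_3: α=4, u≡2; β=1, v≡2 (mod 3); (2|3)=-1, (2|3)=-1; sign (−1)^0·-1^1·-1^4 = -1.
(a,b)_29: α=0, u≡27; β=-2, v≡28 (mod 29); (27|29)=-1, (28|29)=+1; sign (−1)^0·-1^-2·+1^0 = +1.
(a,b)_11: α=1, u≡3; β=0, v≡2 (mod 11); (3|11)=+1, (2|11)=-1; sign (−1)^0·+1^0·-1^1 = -1.
(a,b)_23: α=0, u≡17; β=2, v≡6 (mod 23); (17|23)=-1, (6|23)=+1; sign (−1)^0·-1^2·+1^0 = +1.
(a,b)_2: α=2, β=-3; u≡3, v≡3 (mod 8); ε(u)ε(v)=1·1, αω(v)=2·1, βω(u)=-3·1; sum ≡ 0  ⇒  +1.
Ram(11, 6) = {3, 11}; no ℚ_3-point on the conic.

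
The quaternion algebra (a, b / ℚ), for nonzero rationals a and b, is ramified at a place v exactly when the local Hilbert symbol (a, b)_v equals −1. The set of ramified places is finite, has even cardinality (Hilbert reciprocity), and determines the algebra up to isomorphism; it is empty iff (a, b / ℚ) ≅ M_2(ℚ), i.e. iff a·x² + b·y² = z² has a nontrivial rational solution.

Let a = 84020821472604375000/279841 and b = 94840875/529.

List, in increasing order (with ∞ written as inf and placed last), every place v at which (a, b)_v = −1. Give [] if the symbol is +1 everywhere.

[5, 29]

Mod squares: a ≡ 93670, b ≡ 46835. Check v ∈ {∞, 2, 3, 5, 17, 19, 23, 29}.
v=5: a=5^7·(≡1), b=5^3·(≡3) mod 5; (1|5)=+1, (3|5)=-1; (−1)^{7·3·2}·(+1)^3·(-1)^7 = -1.
v=19: a=19^1·(≡11), b=19^1·(≡12) mod 19; (11|19)=+1, (12|19)=-1; (−1)^{1·1·9}·(+1)^1·(-1)^1 = +1.
v=23: a=23^-4·(≡14), b=23^-2·(≡7) mod 23; (14|23)=-1, (7|23)=-1; (−1)^{-4·-2·11}·(-1)^-2·(-1)^-4 = +1.
v=3: a=3^10·(≡1), b=3^4·(≡2) mod 3; (1|3)=+1, (2|3)=-1; (−1)^{10·4·1}·(+1)^4·(-1)^10 = +1.
v=17: a=17^3·(≡1), b=17^1·(≡1) mod 17; (1|17)=+1, (1|17)=+1; (−1)^{3·1·8}·(+1)^1·(+1)^3 = +1.
v=2: v_2(a)=3, v_2(b)=0; units ≡ 3, 3 (mod 8); ε·ε+αω+βω = 1·1+3·1+0·1 ≡ 0  ⇒  (a,b)_2 = +1.
v=∞: 93670 > 0 and 46835 > 0  ⇒  (a,b)_∞ = +1.
v=29: a=29^3·(≡8), b=29^1·(≡23) mod 29; (8|29)=-1, (23|29)=+1; (−1)^{3·1·14}·(-1)^1·(+1)^3 = -1.
(93670, 46835 / ℚ) ramifies at {5, 29}: a division algebra.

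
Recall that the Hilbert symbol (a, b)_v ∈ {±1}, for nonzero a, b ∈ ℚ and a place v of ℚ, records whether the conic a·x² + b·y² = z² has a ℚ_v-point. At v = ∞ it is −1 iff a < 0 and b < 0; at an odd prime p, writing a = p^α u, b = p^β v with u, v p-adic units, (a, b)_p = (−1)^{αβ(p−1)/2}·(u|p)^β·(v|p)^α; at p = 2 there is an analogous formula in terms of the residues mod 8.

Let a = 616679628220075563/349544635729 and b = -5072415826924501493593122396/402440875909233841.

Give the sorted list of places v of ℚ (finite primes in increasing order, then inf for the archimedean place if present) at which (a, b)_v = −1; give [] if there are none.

Mod squares: a ≡ 187, b ≡ -39. Check v ∈ {∞, 2, 3, 11, 13, 17, 19, 29, 37, 47, 59}.
v=29: a=29^-4·(≡22), b=29^-6·(≡14) mod 29; (22|29)=+1, (14|29)=-1; (−1)^{-4·-6·14}·(+1)^-6·(-1)^-4 = +1.
v=59: a=59^4·(≡58), b=59^6·(≡53) mod 59; (58|59)=-1, (53|59)=+1; (−1)^{4·6·29}·(-1)^6·(+1)^4 = +1.
v=13: a=13^2·(≡11), b=13^3·(≡9) mod 13; (11|13)=-1, (9|13)=+1; (−1)^{2·3·6}·(-1)^3·(+1)^2 = -1.
v=3: a=3^6·(≡1), b=3^11·(≡2) mod 3; (1|3)=+1, (2|3)=-1; (−1)^{6·11·1}·(+1)^11·(-1)^6 = +1.
v=19: a=19^-2·(≡9), b=19^-2·(≡14) mod 19; (9|19)=+1, (14|19)=-1; (−1)^{-2·-2·9}·(+1)^-2·(-1)^-2 = +1.
v=47: a=47^2·(≡26), b=47^2·(≡37) mod 47; (26|47)=-1, (37|47)=+1; (−1)^{2·2·23}·(-1)^2·(+1)^2 = +1.
v=∞: 187 > 0 and -39 < 0  ⇒  (a,b)_∞ = +1.
v=2: v_2(a)=0, v_2(b)=2; units ≡ 3, 1 (mod 8); ε·ε+αω+βω = 1·0+0·0+2·1 ≡ 0  ⇒  (a,b)_2 = +1.
v=11: a=11^1·(≡10), b=11^2·(≡3) mod 11; (10|11)=-1, (3|11)=+1; (−1)^{1·2·5}·(-1)^2·(+1)^1 = +1.
v=17: a=17^1·(≡10), b=17^2·(≡6) mod 17; (10|17)=-1, (6|17)=-1; (−1)^{1·2·8}·(-1)^2·(-1)^1 = -1.
v=37: a=37^-2·(≡18), b=37^-4·(≡35) mod 37; (18|37)=-1, (35|37)=-1; (−1)^{-2·-4·18}·(-1)^-4·(-1)^-2 = +1.
|Ram(187, -39)| = 2, even; anisotropic at {13, 17}.

[13, 17]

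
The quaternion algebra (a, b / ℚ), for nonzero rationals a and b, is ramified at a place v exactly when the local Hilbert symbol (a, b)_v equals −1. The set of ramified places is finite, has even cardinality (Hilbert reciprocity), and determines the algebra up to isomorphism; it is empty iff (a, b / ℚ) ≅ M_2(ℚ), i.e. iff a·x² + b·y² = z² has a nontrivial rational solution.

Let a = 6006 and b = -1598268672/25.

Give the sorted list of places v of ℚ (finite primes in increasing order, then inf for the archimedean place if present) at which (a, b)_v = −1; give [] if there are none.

[3, 13]

(a, b) ≡ (6006, -13) mod (ℚ^×)²; places V = {2, 3, 5, 7, 11, 13, ∞}.
(a,b)_11: α=1, u≡7; β=2, v≡4 (mod 11); (7|11)=-1, (4|11)=+1; sign (−1)^0·-1^2·+1^1 = +1.
(a,b)_2: α=1, β=8; u≡3, v≡3 (mod 8); ε(u)ε(v)=1·1, αω(v)=1·1, βω(u)=8·1; sum ≡ 0  ⇒  +1.
(a,b)_5: α=0, u≡1; β=-2, v≡3 (mod 5); (1|5)=+1, (3|5)=-1; sign (−1)^0·+1^-2·-1^0 = +1.
(a,b)_3: α=1, u≡1; β=4, v≡2 (mod 3); (1|3)=+1, (2|3)=-1; sign (−1)^0·+1^4·-1^1 = -1.
(a,b)_∞: sgn(6006)=+, sgn(-13)=−, so +1.
(a,b)_13: α=1, u≡7; β=1, v≡1 (mod 13); (7|13)=-1, (1|13)=+1; sign (−1)^0·-1^1·+1^1 = -1.
(a,b)_7: α=1, u≡4; β=2, v≡1 (mod 7); (4|7)=+1, (1|7)=+1; sign (−1)^0·+1^2·+1^1 = +1.
(6006, -13 / ℚ) ramifies at {3, 13}: a division algebra.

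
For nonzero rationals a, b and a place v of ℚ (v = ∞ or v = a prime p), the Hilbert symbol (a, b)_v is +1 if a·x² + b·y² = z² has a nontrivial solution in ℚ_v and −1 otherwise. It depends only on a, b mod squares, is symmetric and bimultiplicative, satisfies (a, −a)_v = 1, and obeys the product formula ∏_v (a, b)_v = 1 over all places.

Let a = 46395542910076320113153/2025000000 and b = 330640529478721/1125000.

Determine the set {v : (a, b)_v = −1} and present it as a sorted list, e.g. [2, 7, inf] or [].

Mod squares: a ≡ 572033, b ≡ 67298. Check v ∈ {∞, 2, 3, 5, 7, 11, 13, 17, 19, 23}.
v=17: a=17^7·(≡3), b=17^4·(≡11) mod 17; (3|17)=-1, (11|17)=-1; (−1)^{7·4·8}·(-1)^4·(-1)^7 = -1.
v=∞: 572033 > 0 and 67298 > 0  ⇒  (a,b)_∞ = +1.
v=3: a=3^-4·(≡2), b=3^-2·(≡2) mod 3; (2|3)=-1, (2|3)=-1; (−1)^{-4·-2·1}·(-1)^-2·(-1)^-4 = +1.
v=7: a=7^7·(≡4), b=7^7·(≡3) mod 7; (4|7)=+1, (3|7)=-1; (−1)^{7·7·3}·(+1)^7·(-1)^7 = +1.
v=11: a=11^1·(≡6), b=11^1·(≡10) mod 11; (6|11)=-1, (10|11)=-1; (−1)^{1·1·5}·(-1)^1·(-1)^1 = -1.
v=5: a=5^-8·(≡2), b=5^-6·(≡3) mod 5; (2|5)=-1, (3|5)=-1; (−1)^{-8·-6·2}·(-1)^-6·(-1)^-8 = +1.
v=2: v_2(a)=-6, v_2(b)=-3; units ≡ 1, 1 (mod 8); ε·ε+αω+βω = 0·0+-6·0+-3·0 ≡ 0  ⇒  (a,b)_2 = +1.
v=19: a=19^1·(≡6), b=19^1·(≡14) mod 19; (6|19)=+1, (14|19)=-1; (−1)^{1·1·9}·(+1)^1·(-1)^1 = +1.
v=13: a=13^4·(≡11), b=13^0·(≡12) mod 13; (11|13)=-1, (12|13)=+1; (−1)^{4·0·6}·(-1)^0·(+1)^4 = +1.
v=23: a=23^1·(≡2), b=23^1·(≡11) mod 23; (2|23)=+1, (11|23)=-1; (−1)^{1·1·11}·(+1)^1·(-1)^1 = +1.
Ram(572033, 67298) = {11, 17}; no ℚ_11-point on the conic.

[11, 17]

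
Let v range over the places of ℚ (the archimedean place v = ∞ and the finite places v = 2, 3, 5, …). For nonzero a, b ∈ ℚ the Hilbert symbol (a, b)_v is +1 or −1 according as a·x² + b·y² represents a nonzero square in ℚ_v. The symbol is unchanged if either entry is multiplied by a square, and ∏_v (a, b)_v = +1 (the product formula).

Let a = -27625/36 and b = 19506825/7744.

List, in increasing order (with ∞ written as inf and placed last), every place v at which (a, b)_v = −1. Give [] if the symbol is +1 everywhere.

[3, 5, 13, 17]

(a, b) ≡ (-1105, 57) mod (ℚ^×)²; places V = {2, 3, 5, 11, 13, 17, 19, ∞}.
(a,b)_13: α=1, u≡2; β=2, v≡7 (mod 13); (2|13)=-1, (7|13)=-1; sign (−1)^0·-1^2·-1^1 = -1.
(a,b)_∞: sgn(-1105)=−, sgn(57)=+, so +1.
(a,b)_11: α=0, u≡6; β=-2, v≡7 (mod 11); (6|11)=-1, (7|11)=-1; sign (−1)^0·-1^-2·-1^0 = +1.
(a,b)_17: α=1, u≡12; β=0, v≡10 (mod 17); (12|17)=-1, (10|17)=-1; sign (−1)^0·-1^0·-1^1 = -1.
(a,b)_2: α=-2, β=-6; u≡7, v≡1 (mod 8); ε(u)ε(v)=1·0, αω(v)=-2·0, βω(u)=-6·0; sum ≡ 0  ⇒  +1.
(a,b)_3: α=-2, u≡2; β=5, v≡1 (mod 3); (2|3)=-1, (1|3)=+1; sign (−1)^0·-1^5·+1^-2 = -1.
(a,b)_5: α=3, u≡4; β=2, v≡2 (mod 5); (4|5)=+1, (2|5)=-1; sign (−1)^0·+1^2·-1^3 = -1.
(a,b)_19: α=0, u≡9; β=1, v≡13 (mod 19); (9|19)=+1, (13|19)=-1; sign (−1)^0·+1^1·-1^0 = +1.
|Ram(-1105, 57)| = 4, even; anisotropic at {3, 5, 13, 17}.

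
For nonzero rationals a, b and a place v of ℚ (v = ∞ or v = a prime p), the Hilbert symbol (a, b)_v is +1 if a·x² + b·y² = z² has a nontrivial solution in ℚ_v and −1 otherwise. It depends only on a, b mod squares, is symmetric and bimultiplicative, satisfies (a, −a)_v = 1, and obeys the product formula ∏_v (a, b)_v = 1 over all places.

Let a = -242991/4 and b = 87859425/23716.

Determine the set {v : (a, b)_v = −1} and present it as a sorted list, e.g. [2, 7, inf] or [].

(a, b) ≡ (-551, 3657) mod (ℚ^×)²; places V = {2, 3, 5, 7, 11, 19, 23, 29, 31, 53, ∞}.
(a,b)_5: α=0, u≡1; β=2, v≡2 (mod 5); (1|5)=+1, (2|5)=-1; sign (−1)^0·+1^2·-1^0 = +1.
(a,b)_3: α=2, u≡1; β=1, v≡1 (mod 3); (1|3)=+1, (1|3)=+1; sign (−1)^0·+1^1·+1^2 = +1.
(a,b)_19: α=1, u≡9; β=0, v≡6 (mod 19); (9|19)=+1, (6|19)=+1; sign (−1)^0·+1^0·+1^1 = +1.
(a,b)_2: α=-2, β=-2; u≡1, v≡1 (mod 8); ε(u)ε(v)=0·0, αω(v)=-2·0, βω(u)=-2·0; sum ≡ 0  ⇒  +1.
(a,b)_31: α=0, u≡20; β=2, v≡6 (mod 31); (20|31)=+1, (6|31)=-1; sign (−1)^0·+1^2·-1^0 = +1.
(a,b)_53: α=0, u≡30; β=1, v≡6 (mod 53); (30|53)=-1, (6|53)=+1; sign (−1)^0·-1^1·+1^0 = -1.
(a,b)_11: α=0, u≡8; β=-2, v≡3 (mod 11); (8|11)=-1, (3|11)=+1; sign (−1)^0·-1^-2·+1^0 = +1.
(a,b)_23: α=0, u≡1; β=1, v≡22 (mod 23); (1|23)=+1, (22|23)=-1; sign (−1)^0·+1^1·-1^0 = +1.
(a,b)_7: α=2, u≡1; β=-2, v≡3 (mod 7); (1|7)=+1, (3|7)=-1; sign (−1)^0·+1^-2·-1^2 = +1.
(a,b)_∞: sgn(-551)=−, sgn(3657)=+, so +1.
(a,b)_29: α=1, u≡15; β=0, v≡8 (mod 29); (15|29)=-1, (8|29)=-1; sign (−1)^0·-1^0·-1^1 = -1.
Ram(-551, 3657) = {29, 53}; no ℚ_29-point on the conic.

[29, 53]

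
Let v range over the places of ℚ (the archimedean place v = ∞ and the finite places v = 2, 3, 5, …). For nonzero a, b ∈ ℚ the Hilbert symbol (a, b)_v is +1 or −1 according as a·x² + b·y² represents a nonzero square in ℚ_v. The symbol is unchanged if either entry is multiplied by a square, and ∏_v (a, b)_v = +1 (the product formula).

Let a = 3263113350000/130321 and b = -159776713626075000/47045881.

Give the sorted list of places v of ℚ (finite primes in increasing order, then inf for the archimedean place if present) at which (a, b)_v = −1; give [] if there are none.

[5, 7, 29, 31]

(a, b) ≡ (1015, -2454270) mod (ℚ^×)²; places V = {2, 3, 5, 7, 13, 19, 29, 31, ∞}.
(a,b)_2: α=4, β=3; u≡7, v≡1 (mod 8); ε(u)ε(v)=1·0, αω(v)=4·0, βω(u)=3·0; sum ≡ 0  ⇒  +1.
(a,b)_∞: sgn(1015)=+, sgn(-2454270)=−, so +1.
(a,b)_19: α=-4, u≡14; β=-6, v≡17 (mod 19); (14|19)=-1, (17|19)=+1; sign (−1)^0·-1^-6·+1^-4 = +1.
(a,b)_5: α=5, u≡2; β=5, v≡1 (mod 5); (2|5)=-1, (1|5)=+1; sign (−1)^0·-1^5·+1^5 = -1.
(a,b)_13: α=0, u≡4; β=1, v≡4 (mod 13); (4|13)=+1, (4|13)=+1; sign (−1)^0·+1^1·+1^0 = +1.
(a,b)_7: α=3, u≡6; β=3, v≡6 (mod 7); (6|7)=-1, (6|7)=-1; sign (−1)^1·-1^3·-1^3 = -1.
(a,b)_3: α=8, u≡1; β=13, v≡1 (mod 3); (1|3)=+1, (1|3)=+1; sign (−1)^0·+1^13·+1^8 = +1.
(a,b)_31: α=0, u≡13; β=1, v≡25 (mod 31); (13|31)=-1, (25|31)=+1; sign (−1)^0·-1^1·+1^0 = -1.
(a,b)_29: α=1, u≡28; β=1, v≡11 (mod 29); (28|29)=+1, (11|29)=-1; sign (−1)^0·+1^1·-1^1 = -1.
|Ram(1015, -2454270)| = 4, even; anisotropic at {5, 7, 29, 31}.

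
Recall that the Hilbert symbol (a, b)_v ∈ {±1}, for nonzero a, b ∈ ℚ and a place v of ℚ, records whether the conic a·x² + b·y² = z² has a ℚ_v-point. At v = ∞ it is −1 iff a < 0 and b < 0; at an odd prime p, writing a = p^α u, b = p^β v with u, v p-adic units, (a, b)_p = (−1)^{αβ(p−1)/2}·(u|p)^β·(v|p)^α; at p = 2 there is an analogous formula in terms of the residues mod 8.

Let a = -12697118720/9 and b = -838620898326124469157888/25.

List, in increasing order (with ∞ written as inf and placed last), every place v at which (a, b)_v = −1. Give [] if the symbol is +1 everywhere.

[5, 11, 19, inf]

Mod squares: a ≡ -73370, b ≡ -38. Check v ∈ {∞, 2, 3, 5, 11, 13, 19, 23, 29}.
v=5: a=5^1·(≡4), b=5^-2·(≡2) mod 5; (4|5)=+1, (2|5)=-1; (−1)^{1·-2·2}·(+1)^-2·(-1)^1 = -1.
v=23: a=23^1·(≡21), b=23^2·(≡4) mod 23; (21|23)=-1, (4|23)=+1; (−1)^{1·2·11}·(-1)^2·(+1)^1 = +1.
v=3: a=3^-2·(≡1), b=3^4·(≡1) mod 3; (1|3)=+1, (1|3)=+1; (−1)^{-2·4·1}·(+1)^4·(+1)^-2 = +1.
v=19: a=19^0·(≡12), b=19^1·(≡5) mod 19; (12|19)=-1, (5|19)=+1; (−1)^{0·1·9}·(-1)^1·(+1)^0 = -1.
v=2: v_2(a)=11, v_2(b)=21; units ≡ 3, 5 (mod 8); ε·ε+αω+βω = 1·0+11·1+21·1 ≡ 0  ⇒  (a,b)_2 = +1.
v=∞: -73370 < 0 and -38 < 0  ⇒  (a,b)_∞ = -1.
v=29: a=29^1·(≡6), b=29^2·(≡5) mod 29; (6|29)=+1, (5|29)=+1; (−1)^{1·2·14}·(+1)^2·(+1)^1 = +1.
v=11: a=11^1·(≡8), b=11^2·(≡8) mod 11; (8|11)=-1, (8|11)=-1; (−1)^{1·2·5}·(-1)^2·(-1)^1 = -1.
v=13: a=13^2·(≡8), b=13^6·(≡1) mod 13; (8|13)=-1, (1|13)=+1; (−1)^{2·6·6}·(-1)^6·(+1)^2 = +1.
(-73370, -38 / ℚ) ramifies at {5, 11, 19, ∞}: a division algebra.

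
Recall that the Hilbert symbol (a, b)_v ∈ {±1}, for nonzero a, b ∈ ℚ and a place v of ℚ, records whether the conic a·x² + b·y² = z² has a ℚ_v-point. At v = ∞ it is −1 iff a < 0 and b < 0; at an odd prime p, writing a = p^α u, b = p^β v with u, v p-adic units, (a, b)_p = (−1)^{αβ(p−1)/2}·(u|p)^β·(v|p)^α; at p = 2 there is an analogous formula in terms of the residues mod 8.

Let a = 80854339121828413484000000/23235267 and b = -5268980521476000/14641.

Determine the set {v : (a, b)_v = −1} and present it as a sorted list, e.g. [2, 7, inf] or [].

[3, 5, 31, 43]

Mod squares: a ≡ 1147713, b ≡ -10. Check v ∈ {∞, 2, 3, 5, 7, 11, 19, 23, 31, 41, 43}.
v=41: a=41^3·(≡33), b=41^2·(≡40) mod 41; (33|41)=+1, (40|41)=+1; (−1)^{3·2·20}·(+1)^2·(+1)^3 = +1.
v=31: a=31^3·(≡18), b=31^2·(≡22) mod 31; (18|31)=+1, (22|31)=-1; (−1)^{3·2·15}·(+1)^2·(-1)^3 = -1.
v=11: a=11^-4·(≡8), b=11^-4·(≡1) mod 11; (8|11)=-1, (1|11)=+1; (−1)^{-4·-4·5}·(-1)^-4·(+1)^-4 = +1.
v=19: a=19^2·(≡18), b=19^0·(≡6) mod 19; (18|19)=-1, (6|19)=+1; (−1)^{2·0·9}·(-1)^0·(+1)^2 = +1.
v=23: a=23^-2·(≡3), b=23^0·(≡3) mod 23; (3|23)=+1, (3|23)=+1; (−1)^{-2·0·11}·(+1)^0·(+1)^-2 = +1.
v=3: a=3^-1·(≡2), b=3^2·(≡2) mod 3; (2|3)=-1, (2|3)=-1; (−1)^{-1·2·1}·(-1)^2·(-1)^-1 = -1.
v=5: a=5^6·(≡3), b=5^3·(≡2) mod 5; (3|5)=-1, (2|5)=-1; (−1)^{6·3·2}·(-1)^3·(-1)^6 = -1.
v=2: v_2(a)=8, v_2(b)=5; units ≡ 1, 3 (mod 8); ε·ε+αω+βω = 0·1+8·1+5·0 ≡ 0  ⇒  (a,b)_2 = +1.
v=43: a=43^3·(≡36), b=43^2·(≡30) mod 43; (36|43)=+1, (30|43)=-1; (−1)^{3·2·21}·(+1)^2·(-1)^3 = -1.
v=∞: 1147713 > 0 and -10 < 0  ⇒  (a,b)_∞ = +1.
v=7: a=7^3·(≡5), b=7^2·(≡4) mod 7; (5|7)=-1, (4|7)=+1; (−1)^{3·2·3}·(-1)^2·(+1)^3 = +1.
Ram(1147713, -10) = {3, 5, 31, 43}; no ℚ_3-point on the conic.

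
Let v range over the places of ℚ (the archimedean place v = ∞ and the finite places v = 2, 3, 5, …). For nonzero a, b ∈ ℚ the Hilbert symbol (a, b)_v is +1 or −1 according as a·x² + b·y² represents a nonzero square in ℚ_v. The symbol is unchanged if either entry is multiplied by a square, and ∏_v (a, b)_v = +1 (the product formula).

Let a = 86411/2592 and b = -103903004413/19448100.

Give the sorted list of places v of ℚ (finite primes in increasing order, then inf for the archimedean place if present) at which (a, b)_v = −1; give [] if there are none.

(a, b) ≡ (598, -13) mod (ℚ^×)²; places V = {2, 3, 5, 7, 13, 17, 23, ∞}.
(a,b)_5: α=0, u≡3; β=-2, v≡3 (mod 5); (3|5)=-1, (3|5)=-1; sign (−1)^0·-1^-2·-1^0 = +1.
(a,b)_17: α=2, u≡14; β=0, v≡9 (mod 17); (14|17)=-1, (9|17)=+1; sign (−1)^0·-1^0·+1^2 = +1.
(a,b)_∞: sgn(598)=+, sgn(-13)=−, so +1.
(a,b)_13: α=1, u≡6; β=5, v≡4 (mod 13); (6|13)=-1, (4|13)=+1; sign (−1)^0·-1^5·+1^1 = -1.
(a,b)_23: α=1, u≡12; β=4, v≡5 (mod 23); (12|23)=+1, (5|23)=-1; sign (−1)^0·+1^4·-1^1 = -1.
(a,b)_3: α=-4, u≡1; β=-4, v≡2 (mod 3); (1|3)=+1, (2|3)=-1; sign (−1)^0·+1^-4·-1^-4 = +1.
(a,b)_7: α=0, u≡5; β=-4, v≡2 (mod 7); (5|7)=-1, (2|7)=+1; sign (−1)^0·-1^-4·+1^0 = +1.
(a,b)_2: α=-5, β=-2; u≡3, v≡3 (mod 8); ε(u)ε(v)=1·1, αω(v)=-5·1, βω(u)=-2·1; sum ≡ 0  ⇒  +1.
|Ram(598, -13)| = 2, even; anisotropic at {13, 23}.

[13, 23]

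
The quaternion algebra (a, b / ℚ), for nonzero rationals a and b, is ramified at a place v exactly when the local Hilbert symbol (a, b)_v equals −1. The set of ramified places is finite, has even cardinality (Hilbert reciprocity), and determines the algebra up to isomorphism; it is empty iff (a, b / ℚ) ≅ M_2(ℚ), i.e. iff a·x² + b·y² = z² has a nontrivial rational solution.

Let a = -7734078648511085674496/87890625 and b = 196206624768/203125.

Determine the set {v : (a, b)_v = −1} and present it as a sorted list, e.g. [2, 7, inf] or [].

Mod squares: a ≡ -14, b ≡ 6006. Check v ∈ {∞, 2, 3, 5, 7, 11, 13, 23}.
v=13: a=13^0·(≡12), b=13^-1·(≡2) mod 13; (12|13)=+1, (2|13)=-1; (−1)^{0·-1·6}·(+1)^-1·(-1)^0 = +1.
v=2: v_2(a)=19, v_2(b)=15; units ≡ 1, 3 (mod 8); ε·ε+αω+βω = 0·1+19·1+15·0 ≡ 1  ⇒  (a,b)_2 = -1.
v=5: a=5^-10·(≡1), b=5^-6·(≡1) mod 5; (1|5)=+1, (1|5)=+1; (−1)^{-10·-6·2}·(+1)^-6·(+1)^-10 = +1.
v=∞: -14 < 0 and 6006 > 0  ⇒  (a,b)_∞ = +1.
v=11: a=11^2·(≡7), b=11^1·(≡6) mod 11; (7|11)=-1, (6|11)=-1; (−1)^{2·1·5}·(-1)^1·(-1)^2 = -1.
v=7: a=7^7·(≡6), b=7^3·(≡1) mod 7; (6|7)=-1, (1|7)=+1; (−1)^{7·3·3}·(-1)^3·(+1)^7 = +1.
v=3: a=3^-2·(≡1), b=3^1·(≡1) mod 3; (1|3)=+1, (1|3)=+1; (−1)^{-2·1·1}·(+1)^1·(+1)^-2 = +1.
v=23: a=23^6·(≡4), b=23^2·(≡4) mod 23; (4|23)=+1, (4|23)=+1; (−1)^{6·2·11}·(+1)^2·(+1)^6 = +1.
(-14, 6006 / ℚ) ramifies at {2, 11}: a division algebra.

[2, 11]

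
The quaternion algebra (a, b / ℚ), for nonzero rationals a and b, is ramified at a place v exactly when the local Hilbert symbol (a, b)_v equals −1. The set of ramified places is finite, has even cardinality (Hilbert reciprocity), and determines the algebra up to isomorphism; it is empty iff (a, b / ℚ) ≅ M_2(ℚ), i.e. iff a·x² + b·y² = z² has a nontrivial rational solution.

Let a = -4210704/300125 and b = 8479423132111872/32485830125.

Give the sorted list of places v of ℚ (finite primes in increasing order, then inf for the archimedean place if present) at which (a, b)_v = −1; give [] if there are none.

(a, b) ≡ (-5, 10865) mod (ℚ^×)²; places V = {2, 3, 5, 7, 19, 41, 47, 53, ∞}.
(a,b)_2: α=4, β=10; u≡3, v≡1 (mod 8); ε(u)ε(v)=1·0, αω(v)=4·0, βω(u)=10·1; sum ≡ 0  ⇒  +1.
(a,b)_53: α=0, u≡35; β=1, v≡42 (mod 53); (35|53)=-1, (42|53)=+1; sign (−1)^0·-1^1·+1^0 = -1.
(a,b)_∞: sgn(-5)=−, sgn(10865)=+, so +1.
(a,b)_7: α=-4, u≡1; β=-6, v≡1 (mod 7); (1|7)=+1, (1|7)=+1; sign (−1)^0·+1^-6·+1^-4 = +1.
(a,b)_3: α=6, u≡1; β=4, v≡2 (mod 3); (1|3)=+1, (2|3)=-1; sign (−1)^0·+1^4·-1^6 = +1.
(a,b)_47: α=0, u≡4; β=-2, v≡3 (mod 47); (4|47)=+1, (3|47)=+1; sign (−1)^0·+1^-2·+1^0 = +1.
(a,b)_19: α=2, u≡2; β=6, v≡16 (mod 19); (2|19)=-1, (16|19)=+1; sign (−1)^0·-1^6·+1^2 = +1.
(a,b)_5: α=-3, u≡1; β=-3, v≡2 (mod 5); (1|5)=+1, (2|5)=-1; sign (−1)^0·+1^-3·-1^-3 = -1.
(a,b)_41: α=0, u≡32; β=1, v≡34 (mod 41); (32|41)=+1, (34|41)=-1; sign (−1)^0·+1^1·-1^0 = +1.
|Ram(-5, 10865)| = 2, even; anisotropic at {5, 53}.

[5, 53]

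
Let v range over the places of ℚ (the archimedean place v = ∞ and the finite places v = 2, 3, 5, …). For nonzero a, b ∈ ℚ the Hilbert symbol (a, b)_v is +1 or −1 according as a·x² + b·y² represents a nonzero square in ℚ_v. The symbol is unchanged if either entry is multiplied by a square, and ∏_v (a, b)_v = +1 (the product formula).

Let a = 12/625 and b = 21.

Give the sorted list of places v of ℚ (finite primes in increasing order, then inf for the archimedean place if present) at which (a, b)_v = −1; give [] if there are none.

[3, 7]

(a, b) ≡ (3, 21) mod (ℚ^×)²; places V = {2, 3, 5, 7, ∞}.
(a,b)_∞: sgn(3)=+, sgn(21)=+, so +1.
(a,b)_3: α=1, u≡1; β=1, v≡1 (mod 3); (1|3)=+1, (1|3)=+1; sign (−1)^1·+1^1·+1^1 = -1.
(a,b)_5: α=-4, u≡2; β=0, v≡1 (mod 5); (2|5)=-1, (1|5)=+1; sign (−1)^0·-1^0·+1^-4 = +1.
(a,b)_7: α=0, u≡6; β=1, v≡3 (mod 7); (6|7)=-1, (3|7)=-1; sign (−1)^0·-1^1·-1^0 = -1.
(a,b)_2: α=2, β=0; u≡3, v≡5 (mod 8); ε(u)ε(v)=1·0, αω(v)=2·1, βω(u)=0·1; sum ≡ 0  ⇒  +1.
Ram(3, 21) = {3, 7}; no ℚ_3-point on the conic.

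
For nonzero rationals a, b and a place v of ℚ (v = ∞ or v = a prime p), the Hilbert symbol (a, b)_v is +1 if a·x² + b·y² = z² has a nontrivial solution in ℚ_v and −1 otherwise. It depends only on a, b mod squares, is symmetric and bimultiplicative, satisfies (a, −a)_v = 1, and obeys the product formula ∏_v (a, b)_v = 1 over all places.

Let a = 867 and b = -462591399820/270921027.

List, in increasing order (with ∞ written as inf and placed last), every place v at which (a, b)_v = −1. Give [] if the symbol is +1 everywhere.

Mod squares: a ≡ 3, b ≡ -8265. Check v ∈ {∞, 2, 3, 5, 11, 13, 17, 19, 29, 31, 43}.
v=3: a=3^1·(≡1), b=3^-1·(≡2) mod 3; (1|3)=+1, (2|3)=-1; (−1)^{1·-1·1}·(+1)^-1·(-1)^1 = +1.
v=31: a=31^0·(≡30), b=31^2·(≡30) mod 31; (30|31)=-1, (30|31)=-1; (−1)^{0·2·15}·(-1)^2·(-1)^0 = +1.
v=11: a=11^0·(≡9), b=11^2·(≡2) mod 11; (9|11)=+1, (2|11)=-1; (−1)^{0·2·5}·(+1)^2·(-1)^0 = +1.
v=29: a=29^0·(≡26), b=29^1·(≡24) mod 29; (26|29)=-1, (24|29)=+1; (−1)^{0·1·14}·(-1)^1·(+1)^0 = -1.
v=2: v_2(a)=0, v_2(b)=2; units ≡ 3, 7 (mod 8); ε·ε+αω+βω = 1·1+0·0+2·1 ≡ 1  ⇒  (a,b)_2 = -1.
v=17: a=17^2·(≡3), b=17^-2·(≡10) mod 17; (3|17)=-1, (10|17)=-1; (−1)^{2·-2·8}·(-1)^-2·(-1)^2 = +1.
v=19: a=19^0·(≡12), b=19^3·(≡13) mod 19; (12|19)=-1, (13|19)=-1; (−1)^{0·3·9}·(-1)^3·(-1)^0 = -1.
v=43: a=43^0·(≡7), b=43^-2·(≡26) mod 43; (7|43)=-1, (26|43)=-1; (−1)^{0·-2·21}·(-1)^-2·(-1)^0 = +1.
v=13: a=13^0·(≡9), b=13^-2·(≡9) mod 13; (9|13)=+1, (9|13)=+1; (−1)^{0·-2·6}·(+1)^-2·(+1)^0 = +1.
v=∞: 3 > 0 and -8265 < 0  ⇒  (a,b)_∞ = +1.
v=5: a=5^0·(≡2), b=5^1·(≡3) mod 5; (2|5)=-1, (3|5)=-1; (−1)^{0·1·2}·(-1)^1·(-1)^0 = -1.
Ram(3, -8265) = {2, 5, 19, 29}; no ℚ_2-point on the conic.

[2, 5, 19, 29]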